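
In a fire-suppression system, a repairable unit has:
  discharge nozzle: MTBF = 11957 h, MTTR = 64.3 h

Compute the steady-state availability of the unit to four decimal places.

A(discharge nozzle) = MTBF/(MTBF+MTTR) = 11957/(11957+64.3) = 0.9947

0.9947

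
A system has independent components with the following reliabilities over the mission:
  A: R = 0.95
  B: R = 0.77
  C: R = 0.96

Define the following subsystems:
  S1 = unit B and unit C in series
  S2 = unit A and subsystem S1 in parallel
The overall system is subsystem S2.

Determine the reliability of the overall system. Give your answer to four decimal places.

0.9870

Series (B and C): 0.770000 × 0.960000 = 0.739200
Parallel (A and [0.739200]): 1 − (1 − 0.950000)(1 − 0.739200) = 0.9870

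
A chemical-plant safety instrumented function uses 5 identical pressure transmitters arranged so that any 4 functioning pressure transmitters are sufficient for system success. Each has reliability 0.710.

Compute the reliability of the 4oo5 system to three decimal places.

0.549

R = Σ_{i=4}^{5} C(5,i) p^i (1−p)^{5−i} with p = 0.710
C(5,4)·0.710^4·0.290^1 = 0.36847
C(5,5)·0.710^5·0.290^0 = 0.18042
Sum = 0.549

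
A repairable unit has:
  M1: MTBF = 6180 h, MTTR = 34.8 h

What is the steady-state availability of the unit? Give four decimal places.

0.9944

A(M1) = MTBF/(MTBF+MTTR) = 6180/(6180+34.8) = 0.9944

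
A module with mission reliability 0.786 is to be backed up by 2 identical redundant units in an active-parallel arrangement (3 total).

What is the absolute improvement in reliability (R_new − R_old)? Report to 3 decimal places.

R_before = 0.786
R_after = 1 − (1 − 0.786)^3 = 0.990
ΔR = 0.990 − 0.786 = 0.204

0.204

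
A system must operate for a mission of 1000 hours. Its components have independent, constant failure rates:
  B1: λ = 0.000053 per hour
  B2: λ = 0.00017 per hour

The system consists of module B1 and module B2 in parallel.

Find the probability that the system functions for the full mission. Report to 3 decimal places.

R(B1) = exp(−0.000053 × 1000) = 0.94838
R(B2) = exp(−0.00017 × 1000) = 0.84366
Parallel (B1 and B2): 1 − (1 − 0.94838)(1 − 0.84366) = 0.992

0.992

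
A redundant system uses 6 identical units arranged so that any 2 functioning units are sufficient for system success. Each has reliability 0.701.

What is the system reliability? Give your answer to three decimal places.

R = Σ_{i=2}^{6} C(6,i) p^i (1−p)^{6−i} with p = 0.701
C(6,2)·0.701^2·0.299^4 = 0.05891
C(6,3)·0.701^3·0.299^3 = 0.18416
C(6,4)·0.701^4·0.299^2 = 0.32382
C(6,5)·0.701^5·0.299^1 = 0.30368
C(6,6)·0.701^6·0.299^0 = 0.11866
Sum = 0.989

0.989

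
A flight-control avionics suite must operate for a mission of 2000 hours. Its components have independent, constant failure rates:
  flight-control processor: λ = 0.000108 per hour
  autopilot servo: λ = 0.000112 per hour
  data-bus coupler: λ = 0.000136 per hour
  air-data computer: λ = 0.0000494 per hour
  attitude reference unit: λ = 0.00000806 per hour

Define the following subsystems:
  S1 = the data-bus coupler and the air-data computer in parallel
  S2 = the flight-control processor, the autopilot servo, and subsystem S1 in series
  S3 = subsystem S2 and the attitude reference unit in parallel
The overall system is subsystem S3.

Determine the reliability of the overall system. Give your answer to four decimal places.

0.9941

R(flight-control processor) = exp(−0.000108 × 2000) = 0.805735
R(autopilot servo) = exp(−0.000112 × 2000) = 0.799315
R(data-bus coupler) = exp(−0.000136 × 2000) = 0.761854
R(air-data computer) = exp(−0.0000494 × 2000) = 0.905924
R(attitude reference unit) = exp(−0.00000806 × 2000) = 0.984009
Parallel (data-bus coupler and air-data computer): 1 − (1 − 0.761854)(1 − 0.905924) = 0.977596
Series (flight-control processor, autopilot servo, and [0.977596]): 0.805735 × 0.799315 × 0.977596 = 0.629607
Parallel ([0.629607] and attitude reference unit): 1 − (1 − 0.629607)(1 − 0.984009) = 0.9941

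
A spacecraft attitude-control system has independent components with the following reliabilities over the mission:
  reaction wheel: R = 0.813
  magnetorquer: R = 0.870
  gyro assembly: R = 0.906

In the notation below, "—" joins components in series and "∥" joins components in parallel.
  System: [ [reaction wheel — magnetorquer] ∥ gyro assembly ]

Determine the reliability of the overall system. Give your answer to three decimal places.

Series (reaction wheel and magnetorquer): 0.81300 × 0.87000 = 0.70731
Parallel ([0.70731] and gyro assembly): 1 − (1 − 0.70731)(1 − 0.90600) = 0.972

0.972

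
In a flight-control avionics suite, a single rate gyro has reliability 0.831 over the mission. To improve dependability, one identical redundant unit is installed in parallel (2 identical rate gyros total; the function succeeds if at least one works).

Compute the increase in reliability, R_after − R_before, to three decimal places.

R_before = 0.831
R_after = 1 − (1 − 0.831)^2 = 0.971
ΔR = 0.971 − 0.831 = 0.140

0.140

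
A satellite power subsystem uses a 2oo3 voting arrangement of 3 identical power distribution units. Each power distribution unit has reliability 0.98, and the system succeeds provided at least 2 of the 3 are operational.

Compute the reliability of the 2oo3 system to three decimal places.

0.999

R = Σ_{i=2}^{3} C(3,i) p^i (1−p)^{3−i} with p = 0.98
C(3,2)·0.98^2·0.02^1 = 0.05762
C(3,3)·0.98^3·0.02^0 = 0.94119
Sum = 0.999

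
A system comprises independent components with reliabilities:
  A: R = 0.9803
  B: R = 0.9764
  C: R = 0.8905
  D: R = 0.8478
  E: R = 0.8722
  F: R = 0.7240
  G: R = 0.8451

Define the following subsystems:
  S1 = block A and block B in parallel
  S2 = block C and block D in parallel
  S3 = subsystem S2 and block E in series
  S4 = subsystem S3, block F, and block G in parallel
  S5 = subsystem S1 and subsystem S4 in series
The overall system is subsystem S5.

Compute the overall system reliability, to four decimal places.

Parallel (A and B): 1 − (1 − 0.980300)(1 − 0.976400) = 0.999535
Parallel (C and D): 1 − (1 − 0.890500)(1 − 0.847800) = 0.983334
Series ([0.983334] and E): 0.983334 × 0.872200 = 0.857664
Parallel ([0.857664], F, and G): 1 − (1 − 0.857664)(1 − 0.724000)(1 − 0.845100) = 0.993915
Series ([0.999535] and [0.993915]): 0.999535 × 0.993915 = 0.9935

0.9935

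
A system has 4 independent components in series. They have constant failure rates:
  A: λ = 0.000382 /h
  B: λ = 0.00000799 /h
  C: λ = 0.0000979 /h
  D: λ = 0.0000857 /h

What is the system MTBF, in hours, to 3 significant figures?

1740

Series of exponential components: λ_sys = Σ λ_i
λ_sys = 0.000382 + 0.00000799 + 0.0000979 + 0.0000857 = 5.7359e-04 /h
MTBF = 1 / λ_sys = 1740 h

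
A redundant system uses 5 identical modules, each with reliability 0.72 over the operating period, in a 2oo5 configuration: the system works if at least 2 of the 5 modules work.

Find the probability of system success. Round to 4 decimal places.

R = Σ_{i=2}^{5} C(5,i) p^i (1−p)^{5−i} with p = 0.72
C(5,2)·0.72^2·0.28^3 = 0.113799
C(5,3)·0.72^3·0.28^2 = 0.292626
C(5,4)·0.72^4·0.28^1 = 0.376234
C(5,5)·0.72^5·0.28^0 = 0.193492
Sum = 0.9762

0.9762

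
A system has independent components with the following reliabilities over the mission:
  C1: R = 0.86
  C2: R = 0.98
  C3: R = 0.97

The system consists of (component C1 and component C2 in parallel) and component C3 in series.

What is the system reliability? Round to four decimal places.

Parallel (C1 and C2): 1 − (1 − 0.860000)(1 − 0.980000) = 0.997200
Series ([0.997200] and C3): 0.997200 × 0.970000 = 0.9673

0.9673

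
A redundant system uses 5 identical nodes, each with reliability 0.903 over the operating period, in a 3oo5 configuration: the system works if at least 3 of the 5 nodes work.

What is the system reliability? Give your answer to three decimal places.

0.992

R = Σ_{i=3}^{5} C(5,i) p^i (1−p)^{5−i} with p = 0.903
C(5,3)·0.903^3·0.097^2 = 0.06928
C(5,4)·0.903^4·0.097^1 = 0.32247
C(5,5)·0.903^5·0.097^0 = 0.60040
Sum = 0.992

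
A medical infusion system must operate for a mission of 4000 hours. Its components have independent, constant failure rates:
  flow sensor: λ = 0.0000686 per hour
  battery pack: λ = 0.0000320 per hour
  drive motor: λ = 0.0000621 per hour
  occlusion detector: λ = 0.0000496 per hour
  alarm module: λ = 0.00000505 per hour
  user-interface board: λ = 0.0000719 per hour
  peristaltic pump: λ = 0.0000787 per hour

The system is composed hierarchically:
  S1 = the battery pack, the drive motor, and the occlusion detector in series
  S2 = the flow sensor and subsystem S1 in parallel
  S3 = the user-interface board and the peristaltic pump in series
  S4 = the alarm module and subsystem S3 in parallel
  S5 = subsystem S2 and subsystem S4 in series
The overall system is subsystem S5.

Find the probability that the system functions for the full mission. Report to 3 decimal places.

R(flow sensor) = exp(−0.0000686 × 4000) = 0.76003
R(battery pack) = exp(−0.0000320 × 4000) = 0.87985
R(drive motor) = exp(−0.0000621 × 4000) = 0.78005
R(occlusion detector) = exp(−0.0000496 × 4000) = 0.82004
R(alarm module) = exp(−0.00000505 × 4000) = 0.98000
R(user-interface board) = exp(−0.0000719 × 4000) = 0.75006
R(peristaltic pump) = exp(−0.0000787 × 4000) = 0.72993
Series (battery pack, drive motor, and occlusion detector): 0.87985 × 0.78005 × 0.82004 = 0.56282
Parallel (flow sensor and [0.56282]): 1 − (1 − 0.76003)(1 − 0.56282) = 0.89509
Series (user-interface board and peristaltic pump): 0.75006 × 0.72993 = 0.54749
Parallel (alarm module and [0.54749]): 1 − (1 − 0.98000)(1 − 0.54749) = 0.99095
Series ([0.89509] and [0.99095]): 0.89509 × 0.99095 = 0.887

0.887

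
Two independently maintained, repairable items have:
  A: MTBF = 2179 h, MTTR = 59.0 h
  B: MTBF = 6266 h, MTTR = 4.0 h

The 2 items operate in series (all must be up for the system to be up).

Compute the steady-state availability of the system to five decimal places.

0.97302

A(A) = MTBF/(MTBF+MTTR) = 2179/(2179+59.0) = 0.973637
A(B) = MTBF/(MTBF+MTTR) = 6266/(6266+4.0) = 0.999362
Series availability: 0.973637 × 0.999362 = 0.97302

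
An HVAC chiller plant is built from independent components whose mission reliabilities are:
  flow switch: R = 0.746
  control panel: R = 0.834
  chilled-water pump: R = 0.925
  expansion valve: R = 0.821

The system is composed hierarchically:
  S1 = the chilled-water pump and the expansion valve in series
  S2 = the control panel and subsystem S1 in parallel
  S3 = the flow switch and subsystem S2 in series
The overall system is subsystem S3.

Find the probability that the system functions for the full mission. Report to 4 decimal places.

0.7162

Series (chilled-water pump and expansion valve): 0.925000 × 0.821000 = 0.759425
Parallel (control panel and [0.759425]): 1 − (1 − 0.834000)(1 − 0.759425) = 0.960065
Series (flow switch and [0.960065]): 0.746000 × 0.960065 = 0.7162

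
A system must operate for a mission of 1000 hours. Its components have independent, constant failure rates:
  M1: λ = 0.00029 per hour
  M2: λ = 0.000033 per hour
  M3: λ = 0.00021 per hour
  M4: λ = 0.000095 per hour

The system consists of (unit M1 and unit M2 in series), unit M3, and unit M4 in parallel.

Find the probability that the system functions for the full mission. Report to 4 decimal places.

R(M1) = exp(−0.00029 × 1000) = 0.748264
R(M2) = exp(−0.000033 × 1000) = 0.967539
R(M3) = exp(−0.00021 × 1000) = 0.810584
R(M4) = exp(−0.000095 × 1000) = 0.909373
Series (M1 and M2): 0.748264 × 0.967539 = 0.723975
Parallel ([0.723975], M3, and M4): 1 − (1 − 0.723975)(1 − 0.810584)(1 − 0.909373) = 0.9953

0.9953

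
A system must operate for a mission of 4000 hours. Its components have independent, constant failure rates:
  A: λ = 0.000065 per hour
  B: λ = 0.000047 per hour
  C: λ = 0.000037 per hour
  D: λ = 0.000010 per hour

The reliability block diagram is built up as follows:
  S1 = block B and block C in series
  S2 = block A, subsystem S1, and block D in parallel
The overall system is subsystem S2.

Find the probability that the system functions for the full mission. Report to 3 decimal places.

R(A) = exp(−0.000065 × 4000) = 0.77105
R(B) = exp(−0.000047 × 4000) = 0.82861
R(C) = exp(−0.000037 × 4000) = 0.86243
R(D) = exp(−0.000010 × 4000) = 0.96079
Series (B and C): 0.82861 × 0.86243 = 0.71462
Parallel (A, [0.71462], and D): 1 − (1 − 0.77105)(1 − 0.71462)(1 − 0.96079) = 0.997

0.997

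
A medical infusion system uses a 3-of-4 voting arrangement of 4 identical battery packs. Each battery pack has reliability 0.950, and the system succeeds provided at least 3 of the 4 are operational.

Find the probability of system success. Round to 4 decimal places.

0.9860

R = Σ_{i=3}^{4} C(4,i) p^i (1−p)^{4−i} with p = 0.950
C(4,3)·0.950^3·0.050^1 = 0.171475
C(4,4)·0.950^4·0.050^0 = 0.814506
Sum = 0.9860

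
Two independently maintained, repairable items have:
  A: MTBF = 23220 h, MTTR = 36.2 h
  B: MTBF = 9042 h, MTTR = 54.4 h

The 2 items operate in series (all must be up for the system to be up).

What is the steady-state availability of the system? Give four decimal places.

0.9925

A(A) = MTBF/(MTBF+MTTR) = 23220/(23220+36.2) = 0.998443
A(B) = MTBF/(MTBF+MTTR) = 9042/(9042+54.4) = 0.994020
Series availability: 0.998443 × 0.994020 = 0.9925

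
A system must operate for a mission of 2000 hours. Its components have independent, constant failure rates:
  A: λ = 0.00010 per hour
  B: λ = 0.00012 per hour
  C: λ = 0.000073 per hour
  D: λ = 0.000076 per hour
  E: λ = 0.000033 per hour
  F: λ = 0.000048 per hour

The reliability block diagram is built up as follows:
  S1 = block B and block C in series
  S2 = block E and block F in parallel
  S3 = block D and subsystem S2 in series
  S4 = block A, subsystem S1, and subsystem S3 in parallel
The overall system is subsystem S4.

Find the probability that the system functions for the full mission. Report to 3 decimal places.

0.992

R(A) = exp(−0.00010 × 2000) = 0.81873
R(B) = exp(−0.00012 × 2000) = 0.78663
R(C) = exp(−0.000073 × 2000) = 0.86416
R(D) = exp(−0.000076 × 2000) = 0.85899
R(E) = exp(−0.000033 × 2000) = 0.93613
R(F) = exp(−0.000048 × 2000) = 0.90846
Series (B and C): 0.78663 × 0.86416 = 0.67977
Parallel (E and F): 1 − (1 − 0.93613)(1 − 0.90846) = 0.99415
Series (D and [0.99415]): 0.85899 × 0.99415 = 0.85396
Parallel (A, [0.67977], and [0.85396]): 1 − (1 − 0.81873)(1 − 0.67977)(1 − 0.85396) = 0.992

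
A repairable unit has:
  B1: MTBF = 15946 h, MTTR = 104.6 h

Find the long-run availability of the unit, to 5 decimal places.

A(B1) = MTBF/(MTBF+MTTR) = 15946/(15946+104.6) = 0.99348

0.99348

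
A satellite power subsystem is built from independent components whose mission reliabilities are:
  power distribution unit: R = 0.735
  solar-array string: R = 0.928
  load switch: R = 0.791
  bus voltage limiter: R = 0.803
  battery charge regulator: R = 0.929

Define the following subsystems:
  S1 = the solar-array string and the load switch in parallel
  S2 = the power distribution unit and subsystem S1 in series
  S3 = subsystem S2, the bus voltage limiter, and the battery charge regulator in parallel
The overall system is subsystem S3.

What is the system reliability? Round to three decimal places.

Parallel (solar-array string and load switch): 1 − (1 − 0.92800)(1 − 0.79100) = 0.98495
Series (power distribution unit and [0.98495]): 0.73500 × 0.98495 = 0.72394
Parallel ([0.72394], bus voltage limiter, and battery charge regulator): 1 − (1 − 0.72394)(1 − 0.80300)(1 − 0.92900) = 0.996

0.996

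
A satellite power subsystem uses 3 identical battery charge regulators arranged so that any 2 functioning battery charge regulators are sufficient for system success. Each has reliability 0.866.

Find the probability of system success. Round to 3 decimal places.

R = Σ_{i=2}^{3} C(3,i) p^i (1−p)^{3−i} with p = 0.866
C(3,2)·0.866^2·0.134^1 = 0.30148
C(3,3)·0.866^3·0.134^0 = 0.64946
Sum = 0.951

0.951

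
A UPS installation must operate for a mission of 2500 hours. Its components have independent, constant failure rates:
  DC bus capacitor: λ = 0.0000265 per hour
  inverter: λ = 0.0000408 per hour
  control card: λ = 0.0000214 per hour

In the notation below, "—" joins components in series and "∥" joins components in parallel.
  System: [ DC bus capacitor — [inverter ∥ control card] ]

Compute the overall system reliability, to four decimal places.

0.9312

R(DC bus capacitor) = exp(−0.0000265 × 2500) = 0.935897
R(inverter) = exp(−0.0000408 × 2500) = 0.903030
R(control card) = exp(−0.0000214 × 2500) = 0.947906
Parallel (inverter and control card): 1 − (1 − 0.903030)(1 − 0.947906) = 0.994948
Series (DC bus capacitor and [0.994948]): 0.935897 × 0.994948 = 0.9312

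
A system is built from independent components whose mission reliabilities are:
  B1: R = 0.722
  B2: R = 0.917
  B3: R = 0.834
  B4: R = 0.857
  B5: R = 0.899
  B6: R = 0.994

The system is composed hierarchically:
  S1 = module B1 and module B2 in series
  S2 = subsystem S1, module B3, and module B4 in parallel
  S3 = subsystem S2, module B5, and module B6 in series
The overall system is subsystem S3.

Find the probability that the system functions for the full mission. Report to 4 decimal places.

0.8864

Series (B1 and B2): 0.722000 × 0.917000 = 0.662074
Parallel ([0.662074], B3, and B4): 1 − (1 − 0.662074)(1 − 0.834000)(1 − 0.857000) = 0.991978
Series ([0.991978], B5, and B6): 0.991978 × 0.899000 × 0.994000 = 0.8864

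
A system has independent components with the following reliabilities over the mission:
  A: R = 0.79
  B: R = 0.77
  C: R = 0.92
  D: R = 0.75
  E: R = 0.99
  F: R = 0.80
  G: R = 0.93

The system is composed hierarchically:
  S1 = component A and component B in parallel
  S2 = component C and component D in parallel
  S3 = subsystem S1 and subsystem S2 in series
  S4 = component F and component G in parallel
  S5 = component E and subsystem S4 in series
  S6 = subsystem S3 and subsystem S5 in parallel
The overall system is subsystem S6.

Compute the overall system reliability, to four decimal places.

0.9984

Parallel (A and B): 1 − (1 − 0.790000)(1 − 0.770000) = 0.951700
Parallel (C and D): 1 − (1 − 0.920000)(1 − 0.750000) = 0.980000
Series ([0.951700] and [0.980000]): 0.951700 × 0.980000 = 0.932666
Parallel (F and G): 1 − (1 − 0.800000)(1 − 0.930000) = 0.986000
Series (E and [0.986000]): 0.990000 × 0.986000 = 0.976140
Parallel ([0.932666] and [0.976140]): 1 − (1 − 0.932666)(1 − 0.976140) = 0.9984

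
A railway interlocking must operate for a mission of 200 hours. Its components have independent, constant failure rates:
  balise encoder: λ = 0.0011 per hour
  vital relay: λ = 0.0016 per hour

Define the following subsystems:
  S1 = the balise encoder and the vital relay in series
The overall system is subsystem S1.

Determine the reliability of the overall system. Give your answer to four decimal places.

R(balise encoder) = exp(−0.0011 × 200) = 0.802519
R(vital relay) = exp(−0.0016 × 200) = 0.726149
Series (balise encoder and vital relay): 0.802519 × 0.726149 = 0.5827

0.5827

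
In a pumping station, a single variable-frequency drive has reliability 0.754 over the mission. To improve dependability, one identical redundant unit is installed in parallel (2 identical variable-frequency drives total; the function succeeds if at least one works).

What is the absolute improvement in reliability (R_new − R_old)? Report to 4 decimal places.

0.1855

R_before = 0.754
R_after = 1 − (1 − 0.754)^2 = 0.9395
ΔR = 0.9395 − 0.754 = 0.1855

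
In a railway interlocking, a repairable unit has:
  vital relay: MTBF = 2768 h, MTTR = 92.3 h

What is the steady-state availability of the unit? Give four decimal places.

0.9677

A(vital relay) = MTBF/(MTBF+MTTR) = 2768/(2768+92.3) = 0.9677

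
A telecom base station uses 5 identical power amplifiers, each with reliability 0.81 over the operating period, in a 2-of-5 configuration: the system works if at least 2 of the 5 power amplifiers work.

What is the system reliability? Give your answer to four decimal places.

R = Σ_{i=2}^{5} C(5,i) p^i (1−p)^{5−i} with p = 0.81
C(5,2)·0.81^2·0.19^3 = 0.045002
C(5,3)·0.81^3·0.19^2 = 0.191850
C(5,4)·0.81^4·0.19^1 = 0.408944
C(5,5)·0.81^5·0.19^0 = 0.348678
Sum = 0.9945

0.9945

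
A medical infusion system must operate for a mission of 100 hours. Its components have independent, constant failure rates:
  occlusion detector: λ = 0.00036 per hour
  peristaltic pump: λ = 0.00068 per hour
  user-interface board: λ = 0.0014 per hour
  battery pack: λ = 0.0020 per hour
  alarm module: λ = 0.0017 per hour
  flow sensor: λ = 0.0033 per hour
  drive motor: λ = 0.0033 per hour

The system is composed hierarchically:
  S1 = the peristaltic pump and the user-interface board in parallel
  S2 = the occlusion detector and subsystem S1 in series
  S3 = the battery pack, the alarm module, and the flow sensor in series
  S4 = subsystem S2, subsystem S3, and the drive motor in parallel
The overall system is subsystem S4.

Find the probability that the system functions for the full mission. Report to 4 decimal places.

R(occlusion detector) = exp(−0.00036 × 100) = 0.964640
R(peristaltic pump) = exp(−0.00068 × 100) = 0.934260
R(user-interface board) = exp(−0.0014 × 100) = 0.869358
R(battery pack) = exp(−0.0020 × 100) = 0.818731
R(alarm module) = exp(−0.0017 × 100) = 0.843665
R(flow sensor) = exp(−0.0033 × 100) = 0.718924
R(drive motor) = exp(−0.0033 × 100) = 0.718924
Parallel (peristaltic pump and user-interface board): 1 − (1 − 0.934260)(1 − 0.869358) = 0.991412
Series (occlusion detector and [0.991412]): 0.964640 × 0.991412 = 0.956356
Series (battery pack, alarm module, and flow sensor): 0.818731 × 0.843665 × 0.718924 = 0.496586
Parallel ([0.956356], [0.496586], and drive motor): 1 − (1 − 0.956356)(1 − 0.496586)(1 − 0.718924) = 0.9938

0.9938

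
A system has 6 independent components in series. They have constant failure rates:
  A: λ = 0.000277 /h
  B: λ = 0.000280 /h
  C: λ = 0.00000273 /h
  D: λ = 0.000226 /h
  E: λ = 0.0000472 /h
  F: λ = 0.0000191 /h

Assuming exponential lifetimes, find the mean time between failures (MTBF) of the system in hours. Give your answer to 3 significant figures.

1170

Series of exponential components: λ_sys = Σ λ_i
λ_sys = 0.000277 + 0.000280 + 0.00000273 + 0.000226 + 0.0000472 + 0.0000191 = 8.5203e-04 /h
MTBF = 1 / λ_sys = 1170 h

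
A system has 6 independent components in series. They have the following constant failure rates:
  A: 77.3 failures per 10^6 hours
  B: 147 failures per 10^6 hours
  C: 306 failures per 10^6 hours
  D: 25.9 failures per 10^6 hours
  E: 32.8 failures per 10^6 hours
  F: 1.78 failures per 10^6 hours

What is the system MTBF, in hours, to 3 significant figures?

Series of exponential components: λ_sys = Σ λ_i
λ_sys = 0.0000773 + 0.000147 + 0.000306 + 0.0000259 + 0.0000328 + 0.00000178 = 5.9078e-04 /h
MTBF = 1 / λ_sys = 1690 h

1690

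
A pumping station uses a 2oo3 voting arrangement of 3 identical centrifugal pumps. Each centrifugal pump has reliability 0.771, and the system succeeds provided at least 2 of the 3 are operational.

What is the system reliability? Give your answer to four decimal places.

0.8667

R = Σ_{i=2}^{3} C(3,i) p^i (1−p)^{3−i} with p = 0.771
C(3,2)·0.771^2·0.229^1 = 0.408381
C(3,3)·0.771^3·0.229^0 = 0.458314
Sum = 0.8667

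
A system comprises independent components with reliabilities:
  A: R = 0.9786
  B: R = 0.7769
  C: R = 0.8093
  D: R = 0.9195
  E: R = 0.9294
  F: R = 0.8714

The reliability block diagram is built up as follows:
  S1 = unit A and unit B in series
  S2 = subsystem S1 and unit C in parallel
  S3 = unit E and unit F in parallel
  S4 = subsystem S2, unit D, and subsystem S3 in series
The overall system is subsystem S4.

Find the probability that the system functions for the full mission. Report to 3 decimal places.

0.869

Series (A and B): 0.97860 × 0.77690 = 0.76027
Parallel ([0.76027] and C): 1 − (1 − 0.76027)(1 − 0.80930) = 0.95428
Parallel (E and F): 1 − (1 − 0.92940)(1 − 0.87140) = 0.99092
Series ([0.95428], D, and [0.99092]): 0.95428 × 0.91950 × 0.99092 = 0.869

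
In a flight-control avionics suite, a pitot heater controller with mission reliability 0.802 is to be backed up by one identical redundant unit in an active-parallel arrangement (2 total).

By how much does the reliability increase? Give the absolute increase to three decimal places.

0.159

R_before = 0.802
R_after = 1 − (1 − 0.802)^2 = 0.961
ΔR = 0.961 − 0.802 = 0.159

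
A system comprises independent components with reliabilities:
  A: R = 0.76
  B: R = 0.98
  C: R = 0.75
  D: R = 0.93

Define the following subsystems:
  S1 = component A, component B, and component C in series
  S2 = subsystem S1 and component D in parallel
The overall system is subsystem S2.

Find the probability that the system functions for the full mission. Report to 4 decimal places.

0.9691

Series (A, B, and C): 0.760000 × 0.980000 × 0.750000 = 0.558600
Parallel ([0.558600] and D): 1 − (1 − 0.558600)(1 − 0.930000) = 0.9691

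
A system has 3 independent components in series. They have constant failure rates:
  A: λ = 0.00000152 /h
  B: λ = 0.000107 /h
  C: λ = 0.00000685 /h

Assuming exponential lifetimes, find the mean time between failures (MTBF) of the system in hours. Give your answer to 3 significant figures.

8670

Series of exponential components: λ_sys = Σ λ_i
λ_sys = 0.00000152 + 0.000107 + 0.00000685 = 1.1537e-04 /h
MTBF = 1 / λ_sys = 8670 h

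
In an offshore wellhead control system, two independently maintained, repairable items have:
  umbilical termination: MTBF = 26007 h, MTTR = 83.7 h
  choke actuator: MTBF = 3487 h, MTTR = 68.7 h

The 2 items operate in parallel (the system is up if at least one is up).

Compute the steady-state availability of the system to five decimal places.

A(umbilical termination) = MTBF/(MTBF+MTTR) = 26007/(26007+83.7) = 0.996792
A(choke actuator) = MTBF/(MTBF+MTTR) = 3487/(3487+68.7) = 0.980679
Parallel availability: 1 − (1 − 0.996792)(1 − 0.980679) = 0.99994

0.99994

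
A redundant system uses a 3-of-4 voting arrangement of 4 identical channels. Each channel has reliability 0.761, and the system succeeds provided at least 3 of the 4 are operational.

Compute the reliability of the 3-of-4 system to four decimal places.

R = Σ_{i=3}^{4} C(4,i) p^i (1−p)^{4−i} with p = 0.761
C(4,3)·0.761^3·0.239^1 = 0.421320
C(4,4)·0.761^4·0.239^0 = 0.335381
Sum = 0.7567

0.7567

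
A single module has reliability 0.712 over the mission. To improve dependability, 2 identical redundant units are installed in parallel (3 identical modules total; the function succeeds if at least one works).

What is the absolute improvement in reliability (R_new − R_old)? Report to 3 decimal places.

R_before = 0.712
R_after = 1 − (1 − 0.712)^3 = 0.976
ΔR = 0.976 − 0.712 = 0.264

0.264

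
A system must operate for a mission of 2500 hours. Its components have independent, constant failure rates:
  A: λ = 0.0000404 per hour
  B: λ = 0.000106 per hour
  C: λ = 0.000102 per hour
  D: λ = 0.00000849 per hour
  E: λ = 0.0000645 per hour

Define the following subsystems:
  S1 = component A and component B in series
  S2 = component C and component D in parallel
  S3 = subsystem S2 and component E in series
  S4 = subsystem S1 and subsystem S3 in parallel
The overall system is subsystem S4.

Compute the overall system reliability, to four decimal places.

0.9531

R(A) = exp(−0.0000404 × 2500) = 0.903933
R(B) = exp(−0.000106 × 2500) = 0.767206
R(C) = exp(−0.000102 × 2500) = 0.774916
R(D) = exp(−0.00000849 × 2500) = 0.978999
R(E) = exp(−0.0000645 × 2500) = 0.851079
Series (A and B): 0.903933 × 0.767206 = 0.693503
Parallel (C and D): 1 − (1 − 0.774916)(1 − 0.978999) = 0.995273
Series ([0.995273] and E): 0.995273 × 0.851079 = 0.847056
Parallel ([0.693503] and [0.847056]): 1 − (1 − 0.693503)(1 − 0.847056) = 0.9531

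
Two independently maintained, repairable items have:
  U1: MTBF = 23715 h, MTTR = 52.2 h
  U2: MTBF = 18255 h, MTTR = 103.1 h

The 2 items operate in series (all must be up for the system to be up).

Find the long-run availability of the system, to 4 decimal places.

0.9922

A(U1) = MTBF/(MTBF+MTTR) = 23715/(23715+52.2) = 0.997804
A(U2) = MTBF/(MTBF+MTTR) = 18255/(18255+103.1) = 0.994384
Series availability: 0.997804 × 0.994384 = 0.9922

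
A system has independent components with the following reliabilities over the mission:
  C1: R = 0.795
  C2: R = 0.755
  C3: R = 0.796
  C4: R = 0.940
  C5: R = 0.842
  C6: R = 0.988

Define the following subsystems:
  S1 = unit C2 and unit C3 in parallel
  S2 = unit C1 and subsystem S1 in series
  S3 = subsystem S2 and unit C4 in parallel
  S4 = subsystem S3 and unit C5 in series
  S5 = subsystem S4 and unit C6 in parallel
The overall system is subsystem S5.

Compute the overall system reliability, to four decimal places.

Parallel (C2 and C3): 1 − (1 − 0.755000)(1 − 0.796000) = 0.950020
Series (C1 and [0.950020]): 0.795000 × 0.950020 = 0.755266
Parallel ([0.755266] and C4): 1 − (1 − 0.755266)(1 − 0.940000) = 0.985316
Series ([0.985316] and C5): 0.985316 × 0.842000 = 0.829636
Parallel ([0.829636] and C6): 1 − (1 − 0.829636)(1 − 0.988000) = 0.9980

0.9980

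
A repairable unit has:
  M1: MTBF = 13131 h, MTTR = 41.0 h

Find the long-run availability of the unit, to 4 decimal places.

0.9969

A(M1) = MTBF/(MTBF+MTTR) = 13131/(13131+41.0) = 0.9969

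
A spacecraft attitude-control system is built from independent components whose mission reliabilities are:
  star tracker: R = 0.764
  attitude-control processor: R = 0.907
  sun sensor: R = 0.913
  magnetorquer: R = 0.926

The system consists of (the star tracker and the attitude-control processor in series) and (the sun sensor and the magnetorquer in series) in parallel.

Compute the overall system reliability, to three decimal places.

Series (star tracker and attitude-control processor): 0.76400 × 0.90700 = 0.69295
Series (sun sensor and magnetorquer): 0.91300 × 0.92600 = 0.84544
Parallel ([0.69295] and [0.84544]): 1 − (1 − 0.69295)(1 − 0.84544) = 0.953

0.953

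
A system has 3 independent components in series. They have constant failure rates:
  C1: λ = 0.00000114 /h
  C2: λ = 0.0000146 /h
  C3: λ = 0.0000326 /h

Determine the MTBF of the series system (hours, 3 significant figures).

Series of exponential components: λ_sys = Σ λ_i
λ_sys = 0.00000114 + 0.0000146 + 0.0000326 = 4.8340e-05 /h
MTBF = 1 / λ_sys = 20700 h

20700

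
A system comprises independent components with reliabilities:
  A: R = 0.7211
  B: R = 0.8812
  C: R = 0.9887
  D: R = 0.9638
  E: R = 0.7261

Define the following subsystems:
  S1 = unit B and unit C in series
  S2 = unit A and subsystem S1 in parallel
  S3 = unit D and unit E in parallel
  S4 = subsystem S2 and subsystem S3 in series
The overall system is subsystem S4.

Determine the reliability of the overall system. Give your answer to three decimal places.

0.955

Series (B and C): 0.88120 × 0.98870 = 0.87124
Parallel (A and [0.87124]): 1 − (1 − 0.72110)(1 − 0.87124) = 0.96409
Parallel (D and E): 1 − (1 − 0.96380)(1 − 0.72610) = 0.99008
Series ([0.96409] and [0.99008]): 0.96409 × 0.99008 = 0.955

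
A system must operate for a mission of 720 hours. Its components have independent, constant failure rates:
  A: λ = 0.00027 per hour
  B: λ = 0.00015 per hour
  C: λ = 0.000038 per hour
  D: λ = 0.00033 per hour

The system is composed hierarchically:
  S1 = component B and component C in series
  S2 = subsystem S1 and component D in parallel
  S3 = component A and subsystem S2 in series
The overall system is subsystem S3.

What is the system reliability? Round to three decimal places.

0.801

R(A) = exp(−0.00027 × 720) = 0.82333
R(B) = exp(−0.00015 × 720) = 0.89763
R(C) = exp(−0.000038 × 720) = 0.97301
R(D) = exp(−0.00033 × 720) = 0.78852
Series (B and C): 0.89763 × 0.97301 = 0.87340
Parallel ([0.87340] and D): 1 − (1 − 0.87340)(1 − 0.78852) = 0.97323
Series (A and [0.97323]): 0.82333 × 0.97323 = 0.801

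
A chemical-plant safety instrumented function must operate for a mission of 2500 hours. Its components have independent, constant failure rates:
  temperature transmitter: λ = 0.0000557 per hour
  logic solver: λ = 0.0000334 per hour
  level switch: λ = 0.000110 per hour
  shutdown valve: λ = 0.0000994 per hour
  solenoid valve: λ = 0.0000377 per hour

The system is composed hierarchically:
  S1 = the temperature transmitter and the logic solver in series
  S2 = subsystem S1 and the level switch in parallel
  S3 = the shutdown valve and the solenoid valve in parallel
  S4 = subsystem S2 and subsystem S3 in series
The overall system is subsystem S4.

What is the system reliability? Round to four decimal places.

0.9331

R(temperature transmitter) = exp(−0.0000557 × 2500) = 0.870010
R(logic solver) = exp(−0.0000334 × 2500) = 0.919891
R(level switch) = exp(−0.000110 × 2500) = 0.759572
R(shutdown valve) = exp(−0.0000994 × 2500) = 0.779970
R(solenoid valve) = exp(−0.0000377 × 2500) = 0.910055
Series (temperature transmitter and logic solver): 0.870010 × 0.919891 = 0.800314
Parallel ([0.800314] and level switch): 1 − (1 − 0.800314)(1 − 0.759572) = 0.951990
Parallel (shutdown valve and solenoid valve): 1 − (1 − 0.779970)(1 − 0.910055) = 0.980209
Series ([0.951990] and [0.980209]): 0.951990 × 0.980209 = 0.9331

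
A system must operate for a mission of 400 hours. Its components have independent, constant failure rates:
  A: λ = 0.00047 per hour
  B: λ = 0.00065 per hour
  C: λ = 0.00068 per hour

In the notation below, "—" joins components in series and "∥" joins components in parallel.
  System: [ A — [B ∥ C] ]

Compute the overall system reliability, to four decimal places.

0.7834

R(A) = exp(−0.00047 × 400) = 0.828615
R(B) = exp(−0.00065 × 400) = 0.771052
R(C) = exp(−0.00068 × 400) = 0.761854
Parallel (B and C): 1 − (1 − 0.771052)(1 − 0.761854) = 0.945477
Series (A and [0.945477]): 0.828615 × 0.945477 = 0.7834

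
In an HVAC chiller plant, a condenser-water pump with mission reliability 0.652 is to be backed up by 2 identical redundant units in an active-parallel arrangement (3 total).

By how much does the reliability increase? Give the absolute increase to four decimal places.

0.3059

R_before = 0.652
R_after = 1 − (1 − 0.652)^3 = 0.9579
ΔR = 0.9579 − 0.652 = 0.3059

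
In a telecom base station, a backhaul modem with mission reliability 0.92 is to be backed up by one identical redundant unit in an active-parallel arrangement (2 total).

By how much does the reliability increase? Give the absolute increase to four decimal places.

0.0736

R_before = 0.92
R_after = 1 − (1 − 0.92)^2 = 0.9936
ΔR = 0.9936 − 0.92 = 0.0736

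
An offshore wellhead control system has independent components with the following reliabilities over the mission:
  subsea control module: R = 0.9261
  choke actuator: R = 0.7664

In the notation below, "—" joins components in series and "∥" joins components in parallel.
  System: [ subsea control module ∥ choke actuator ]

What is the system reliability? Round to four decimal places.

Parallel (subsea control module and choke actuator): 1 − (1 − 0.926100)(1 − 0.766400) = 0.9827

0.9827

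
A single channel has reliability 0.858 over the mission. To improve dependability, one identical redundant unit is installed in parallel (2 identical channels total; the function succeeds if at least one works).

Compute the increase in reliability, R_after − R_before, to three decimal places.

0.122

R_before = 0.858
R_after = 1 − (1 − 0.858)^2 = 0.980
ΔR = 0.980 − 0.858 = 0.122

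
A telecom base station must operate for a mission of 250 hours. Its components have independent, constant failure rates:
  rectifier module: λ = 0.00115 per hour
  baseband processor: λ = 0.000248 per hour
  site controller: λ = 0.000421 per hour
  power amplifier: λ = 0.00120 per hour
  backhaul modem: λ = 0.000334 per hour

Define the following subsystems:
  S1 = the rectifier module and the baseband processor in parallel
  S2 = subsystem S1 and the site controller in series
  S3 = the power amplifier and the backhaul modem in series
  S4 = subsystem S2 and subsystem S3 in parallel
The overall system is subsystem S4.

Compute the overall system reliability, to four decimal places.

0.9639

R(rectifier module) = exp(−0.00115 × 250) = 0.750137
R(baseband processor) = exp(−0.000248 × 250) = 0.939883
R(site controller) = exp(−0.000421 × 250) = 0.900099
R(power amplifier) = exp(−0.00120 × 250) = 0.740818
R(backhaul modem) = exp(−0.000334 × 250) = 0.919891
Parallel (rectifier module and baseband processor): 1 − (1 − 0.750137)(1 − 0.939883) = 0.984979
Series ([0.984979] and site controller): 0.984979 × 0.900099 = 0.886579
Series (power amplifier and backhaul modem): 0.740818 × 0.919891 = 0.681472
Parallel ([0.886579] and [0.681472]): 1 − (1 − 0.886579)(1 − 0.681472) = 0.9639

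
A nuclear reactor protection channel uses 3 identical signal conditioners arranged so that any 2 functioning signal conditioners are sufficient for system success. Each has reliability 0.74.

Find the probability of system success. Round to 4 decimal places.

R = Σ_{i=2}^{3} C(3,i) p^i (1−p)^{3−i} with p = 0.74
C(3,2)·0.74^2·0.26^1 = 0.427128
C(3,3)·0.74^3·0.26^0 = 0.405224
Sum = 0.8324

0.8324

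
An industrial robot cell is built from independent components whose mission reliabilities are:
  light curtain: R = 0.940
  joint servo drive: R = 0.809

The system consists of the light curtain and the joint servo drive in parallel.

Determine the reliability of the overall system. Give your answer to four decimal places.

0.9885

Parallel (light curtain and joint servo drive): 1 − (1 − 0.940000)(1 − 0.809000) = 0.9885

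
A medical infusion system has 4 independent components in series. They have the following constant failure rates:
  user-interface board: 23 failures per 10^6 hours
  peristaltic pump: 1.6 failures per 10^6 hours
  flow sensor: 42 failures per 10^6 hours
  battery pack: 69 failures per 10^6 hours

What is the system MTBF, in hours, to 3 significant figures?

Series of exponential components: λ_sys = Σ λ_i
λ_sys = 0.000023 + 0.0000016 + 0.000042 + 0.000069 = 1.3560e-04 /h
MTBF = 1 / λ_sys = 7370 h

7370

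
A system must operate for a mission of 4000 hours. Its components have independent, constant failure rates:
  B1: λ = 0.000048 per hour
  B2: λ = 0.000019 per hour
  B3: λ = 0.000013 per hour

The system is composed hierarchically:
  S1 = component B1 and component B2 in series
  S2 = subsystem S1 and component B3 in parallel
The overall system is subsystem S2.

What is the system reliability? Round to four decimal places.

R(B1) = exp(−0.000048 × 4000) = 0.825307
R(B2) = exp(−0.000019 × 4000) = 0.926816
R(B3) = exp(−0.000013 × 4000) = 0.949329
Series (B1 and B2): 0.825307 × 0.926816 = 0.764908
Parallel ([0.764908] and B3): 1 − (1 − 0.764908)(1 − 0.949329) = 0.9881

0.9881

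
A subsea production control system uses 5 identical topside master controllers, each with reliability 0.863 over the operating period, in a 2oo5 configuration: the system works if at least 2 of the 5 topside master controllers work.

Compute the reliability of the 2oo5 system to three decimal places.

0.998

R = Σ_{i=2}^{5} C(5,i) p^i (1−p)^{5−i} with p = 0.863
C(5,2)·0.863^2·0.137^3 = 0.01915
C(5,3)·0.863^3·0.137^2 = 0.12064
C(5,4)·0.863^4·0.137^1 = 0.37996
C(5,5)·0.863^5·0.137^0 = 0.47869
Sum = 0.998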